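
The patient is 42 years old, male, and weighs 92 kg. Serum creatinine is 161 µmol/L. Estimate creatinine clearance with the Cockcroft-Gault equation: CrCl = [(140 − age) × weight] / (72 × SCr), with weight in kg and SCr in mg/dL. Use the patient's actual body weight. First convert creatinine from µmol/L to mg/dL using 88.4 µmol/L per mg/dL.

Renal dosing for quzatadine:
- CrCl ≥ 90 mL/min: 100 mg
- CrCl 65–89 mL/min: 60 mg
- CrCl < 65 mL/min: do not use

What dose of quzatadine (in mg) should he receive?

SCr = 161 / 88.4 = 1.821 mg/dL
CrCl = (140 − 42) × 92 / (72 × 1.821) = 9016.0 / 131.11 ≈ 68.8 mL/min
CrCl ≈ 69 mL/min → bracket 65–89 mL/min.
Dose for this bracket: 60 mg.

60 mg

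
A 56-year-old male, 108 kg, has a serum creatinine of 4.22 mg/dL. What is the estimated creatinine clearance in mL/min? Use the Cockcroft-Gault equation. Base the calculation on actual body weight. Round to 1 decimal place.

CrCl = (140 − 56) × 108 / (72 × 4.22) = 9072.0 / 303.84 ≈ 29.9 mL/min

29.9 mL/min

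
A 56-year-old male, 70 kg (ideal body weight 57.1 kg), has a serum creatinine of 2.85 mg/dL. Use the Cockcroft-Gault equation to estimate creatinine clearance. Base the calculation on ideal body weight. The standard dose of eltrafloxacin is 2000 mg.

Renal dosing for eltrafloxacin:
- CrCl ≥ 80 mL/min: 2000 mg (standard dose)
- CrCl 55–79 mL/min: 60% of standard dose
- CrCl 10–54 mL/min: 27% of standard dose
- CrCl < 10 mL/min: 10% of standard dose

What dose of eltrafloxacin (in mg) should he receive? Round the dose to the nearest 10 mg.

540 mg

CrCl = (140 − 56) × 57.1 / (72 × 2.85) = 4796.4 / 205.20 ≈ 23.4 mL/min
CrCl ≈ 23 mL/min → bracket 10–54 mL/min.
27% of 2000 mg = 540 mg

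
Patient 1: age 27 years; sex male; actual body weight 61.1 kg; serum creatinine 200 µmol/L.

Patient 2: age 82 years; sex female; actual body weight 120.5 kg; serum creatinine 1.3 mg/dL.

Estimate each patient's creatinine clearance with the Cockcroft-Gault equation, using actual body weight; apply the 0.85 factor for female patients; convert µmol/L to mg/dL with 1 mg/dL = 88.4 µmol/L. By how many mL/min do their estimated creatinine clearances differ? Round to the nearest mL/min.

Patient 1: SCr = 200 / 88.4 = 2.262 mg/dL
Patient 1: CrCl = (140 − 27) × 61.1 / (72 × 2.262) = 6904.3 / 162.86 ≈ 42.4 mL/min
Patient 2: CrCl = (140 − 82) × 120.5 / (72 × 1.3) × 0.85 = 6989.0 / 93.60 × 0.85 ≈ 63.5 mL/min
|42.4 − 63.5| = 21.1 mL/min

21 mL/min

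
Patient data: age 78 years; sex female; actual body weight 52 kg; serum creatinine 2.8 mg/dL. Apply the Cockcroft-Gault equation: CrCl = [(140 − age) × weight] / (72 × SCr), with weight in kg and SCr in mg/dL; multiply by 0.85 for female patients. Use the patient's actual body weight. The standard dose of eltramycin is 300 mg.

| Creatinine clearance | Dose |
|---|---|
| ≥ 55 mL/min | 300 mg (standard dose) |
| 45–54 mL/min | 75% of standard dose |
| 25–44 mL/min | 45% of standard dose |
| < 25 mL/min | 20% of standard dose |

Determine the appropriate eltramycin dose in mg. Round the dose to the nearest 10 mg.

60 mg

CrCl = (140 − 78) × 52 / (72 × 2.8) × 0.85 = 3224.0 / 201.60 × 0.85 ≈ 13.6 mL/min
CrCl ≈ 14 mL/min → bracket < 25 mL/min.
20% of 300 mg = 60 mg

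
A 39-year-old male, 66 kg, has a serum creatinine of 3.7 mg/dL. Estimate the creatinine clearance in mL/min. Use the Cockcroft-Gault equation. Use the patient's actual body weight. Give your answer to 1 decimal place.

25.0 mL/min

CrCl = (140 − 39) × 66 / (72 × 3.7) = 6666.0 / 266.40 ≈ 25.0 mL/min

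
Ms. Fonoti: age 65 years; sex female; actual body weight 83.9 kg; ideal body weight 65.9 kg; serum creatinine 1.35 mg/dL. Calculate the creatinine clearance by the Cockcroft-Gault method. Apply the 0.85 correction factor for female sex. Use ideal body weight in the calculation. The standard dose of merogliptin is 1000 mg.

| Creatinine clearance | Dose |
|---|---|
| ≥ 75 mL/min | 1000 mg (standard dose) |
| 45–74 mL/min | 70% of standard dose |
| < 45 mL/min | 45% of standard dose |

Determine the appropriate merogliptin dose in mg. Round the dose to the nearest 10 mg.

450 mg

CrCl = (140 − 65) × 65.9 / (72 × 1.35) × 0.85 = 4942.5 / 97.20 × 0.85 ≈ 43.2 mL/min
CrCl ≈ 43 mL/min → bracket < 45 mL/min.
45% of 1000 mg = 450 mg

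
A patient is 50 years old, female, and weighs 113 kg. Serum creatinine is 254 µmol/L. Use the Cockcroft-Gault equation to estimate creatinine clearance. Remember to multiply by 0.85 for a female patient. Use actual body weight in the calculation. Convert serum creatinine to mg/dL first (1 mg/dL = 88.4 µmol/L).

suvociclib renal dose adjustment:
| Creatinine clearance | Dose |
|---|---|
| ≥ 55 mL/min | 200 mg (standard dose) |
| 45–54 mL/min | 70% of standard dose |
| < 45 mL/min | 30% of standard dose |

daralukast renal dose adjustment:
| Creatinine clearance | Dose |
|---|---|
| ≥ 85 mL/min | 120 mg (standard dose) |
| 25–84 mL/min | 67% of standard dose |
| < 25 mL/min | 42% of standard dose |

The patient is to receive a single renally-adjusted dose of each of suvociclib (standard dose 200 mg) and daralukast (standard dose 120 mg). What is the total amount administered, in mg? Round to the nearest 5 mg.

140 mg

SCr = 254 / 88.4 = 2.873 mg/dL
CrCl = (140 − 50) × 113 / (72 × 2.873) × 0.85 = 10170.0 / 206.86 × 0.85 ≈ 41.8 mL/min
CrCl ≈ 42 mL/min.
suvociclib: < 45 mL/min → 30% of 200 mg = 60 mg.
daralukast: 25–84 mL/min → 67% of 120 mg = 80.4 mg.
Total = 60 + 80.4 = 140.4 mg.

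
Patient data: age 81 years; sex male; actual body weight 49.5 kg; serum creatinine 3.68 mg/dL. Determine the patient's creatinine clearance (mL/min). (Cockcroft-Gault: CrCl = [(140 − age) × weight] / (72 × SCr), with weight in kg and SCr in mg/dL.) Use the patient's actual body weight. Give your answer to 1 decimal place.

11.0 mL/min

CrCl = (140 − 81) × 49.5 / (72 × 3.68) = 2920.5 / 264.96 ≈ 11.0 mL/min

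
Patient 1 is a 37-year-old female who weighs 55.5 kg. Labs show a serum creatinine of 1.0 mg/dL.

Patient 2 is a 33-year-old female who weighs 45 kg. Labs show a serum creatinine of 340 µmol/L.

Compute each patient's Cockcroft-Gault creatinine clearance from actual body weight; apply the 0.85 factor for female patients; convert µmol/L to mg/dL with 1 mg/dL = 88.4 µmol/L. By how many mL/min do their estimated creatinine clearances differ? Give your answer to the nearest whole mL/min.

53 mL/min

Patient 1: CrCl = (140 − 37) × 55.5 / (72 × 1) × 0.85 = 5716.5 / 72.00 × 0.85 ≈ 67.5 mL/min
Patient 2: SCr = 340 / 88.4 = 3.846 mg/dL
Patient 2: CrCl = (140 − 33) × 45 / (72 × 3.846) × 0.85 = 4815.0 / 276.91 × 0.85 ≈ 14.8 mL/min
|67.5 − 14.8| = 52.7 mL/min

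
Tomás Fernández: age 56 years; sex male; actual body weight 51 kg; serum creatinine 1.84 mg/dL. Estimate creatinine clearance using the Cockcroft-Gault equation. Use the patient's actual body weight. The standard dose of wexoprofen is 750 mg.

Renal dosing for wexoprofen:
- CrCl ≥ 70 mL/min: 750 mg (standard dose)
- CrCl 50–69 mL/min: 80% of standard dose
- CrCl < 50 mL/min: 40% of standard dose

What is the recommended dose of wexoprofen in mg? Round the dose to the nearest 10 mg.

CrCl = (140 − 56) × 51 / (72 × 1.84) = 4284.0 / 132.48 ≈ 32.3 mL/min
CrCl ≈ 32 mL/min → bracket < 50 mL/min.
40% of 750 mg = 300 mg

300 mg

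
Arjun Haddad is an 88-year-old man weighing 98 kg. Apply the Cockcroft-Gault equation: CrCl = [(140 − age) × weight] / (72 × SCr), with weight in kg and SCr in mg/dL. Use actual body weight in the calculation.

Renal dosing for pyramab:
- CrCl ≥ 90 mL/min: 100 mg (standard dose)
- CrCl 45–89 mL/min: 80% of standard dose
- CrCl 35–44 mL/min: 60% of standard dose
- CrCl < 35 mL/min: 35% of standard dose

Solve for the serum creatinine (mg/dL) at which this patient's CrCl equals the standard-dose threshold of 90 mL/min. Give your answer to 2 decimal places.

0.79 mg/dL

Standard dose requires CrCl ≥ 90 mL/min.
Set (140 − 88) × 98 / (72 × SCr) = 90
SCr = (140 − 88) × 98 / (72 × 90) = 0.786 mg/dL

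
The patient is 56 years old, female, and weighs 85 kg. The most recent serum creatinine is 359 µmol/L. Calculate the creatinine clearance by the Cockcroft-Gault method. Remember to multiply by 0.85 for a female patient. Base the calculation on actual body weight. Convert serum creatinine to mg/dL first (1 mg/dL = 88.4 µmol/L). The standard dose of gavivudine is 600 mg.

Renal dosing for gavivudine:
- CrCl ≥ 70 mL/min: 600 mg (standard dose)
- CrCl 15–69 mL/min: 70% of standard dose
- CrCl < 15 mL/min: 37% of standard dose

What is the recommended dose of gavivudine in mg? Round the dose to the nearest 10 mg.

420 mg

SCr = 359 / 88.4 = 4.061 mg/dL
CrCl = (140 − 56) × 85 / (72 × 4.061) × 0.85 = 7140.0 / 292.39 × 0.85 ≈ 20.8 mL/min
CrCl ≈ 21 mL/min → bracket 15–69 mL/min.
70% of 600 mg = 420 mg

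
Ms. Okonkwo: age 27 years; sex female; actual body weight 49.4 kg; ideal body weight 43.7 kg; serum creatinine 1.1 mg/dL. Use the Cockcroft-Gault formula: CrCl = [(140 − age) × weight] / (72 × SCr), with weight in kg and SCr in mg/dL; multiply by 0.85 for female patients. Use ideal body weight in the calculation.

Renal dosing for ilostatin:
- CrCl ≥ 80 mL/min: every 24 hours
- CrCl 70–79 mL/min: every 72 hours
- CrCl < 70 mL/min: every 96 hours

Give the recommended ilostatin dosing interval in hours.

every 96 hours

CrCl = (140 − 27) × 43.7 / (72 × 1.1) × 0.85 = 4938.1 / 79.20 × 0.85 ≈ 53.0 mL/min
CrCl ≈ 53 mL/min → bracket < 70 mL/min → every 96 hours.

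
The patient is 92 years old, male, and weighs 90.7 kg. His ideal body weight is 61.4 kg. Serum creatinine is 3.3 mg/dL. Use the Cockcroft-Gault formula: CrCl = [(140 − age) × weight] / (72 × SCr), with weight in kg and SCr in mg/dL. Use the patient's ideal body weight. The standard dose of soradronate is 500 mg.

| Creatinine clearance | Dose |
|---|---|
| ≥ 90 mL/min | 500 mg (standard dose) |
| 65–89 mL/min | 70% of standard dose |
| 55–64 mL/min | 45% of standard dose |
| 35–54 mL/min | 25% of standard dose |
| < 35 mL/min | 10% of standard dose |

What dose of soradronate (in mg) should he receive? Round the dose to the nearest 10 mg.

CrCl = (140 − 92) × 61.4 / (72 × 3.3) = 2947.2 / 237.60 ≈ 12.4 mL/min
CrCl ≈ 12 mL/min → bracket < 35 mL/min.
10% of 500 mg = 50 mg

50 mg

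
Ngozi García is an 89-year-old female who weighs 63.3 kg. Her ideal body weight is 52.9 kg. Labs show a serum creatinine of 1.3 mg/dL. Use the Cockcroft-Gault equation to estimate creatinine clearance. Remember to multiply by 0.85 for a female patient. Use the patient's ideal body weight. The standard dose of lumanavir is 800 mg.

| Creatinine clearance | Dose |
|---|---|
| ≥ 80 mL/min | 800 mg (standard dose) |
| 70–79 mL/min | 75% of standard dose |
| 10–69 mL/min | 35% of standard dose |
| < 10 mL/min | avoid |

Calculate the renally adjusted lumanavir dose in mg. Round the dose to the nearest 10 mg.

280 mg

CrCl = (140 − 89) × 52.9 / (72 × 1.3) × 0.85 = 2697.9 / 93.60 × 0.85 ≈ 24.5 mL/min
CrCl ≈ 25 mL/min → bracket 10–69 mL/min.
35% of 800 mg = 280 mg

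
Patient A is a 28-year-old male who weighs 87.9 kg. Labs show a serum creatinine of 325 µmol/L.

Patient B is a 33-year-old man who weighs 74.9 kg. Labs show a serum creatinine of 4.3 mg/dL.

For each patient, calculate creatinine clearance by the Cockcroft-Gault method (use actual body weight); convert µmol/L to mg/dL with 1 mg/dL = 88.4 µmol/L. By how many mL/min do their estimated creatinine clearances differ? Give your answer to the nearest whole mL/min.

Patient A: SCr = 325 / 88.4 = 3.676 mg/dL
Patient A: CrCl = (140 − 28) × 87.9 / (72 × 3.676) = 9844.8 / 264.67 ≈ 37.2 mL/min
Patient B: CrCl = (140 − 33) × 74.9 / (72 × 4.3) = 8014.3 / 309.60 ≈ 25.9 mL/min
|37.2 − 25.9| = 11.3 mL/min

11 mL/min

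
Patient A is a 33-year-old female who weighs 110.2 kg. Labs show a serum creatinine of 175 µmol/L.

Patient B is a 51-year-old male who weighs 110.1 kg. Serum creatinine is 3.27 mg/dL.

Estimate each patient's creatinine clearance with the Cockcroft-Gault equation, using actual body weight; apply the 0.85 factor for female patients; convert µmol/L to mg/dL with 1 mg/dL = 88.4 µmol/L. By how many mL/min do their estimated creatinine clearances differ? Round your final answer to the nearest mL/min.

Patient A: SCr = 175 / 88.4 = 1.98 mg/dL
Patient A: CrCl = (140 − 33) × 110.2 / (72 × 1.98) × 0.85 = 11791.4 / 142.56 × 0.85 ≈ 70.3 mL/min
Patient B: CrCl = (140 − 51) × 110.1 / (72 × 3.27) = 9798.9 / 235.44 ≈ 41.6 mL/min
|70.3 − 41.6| = 28.7 mL/min

29 mL/min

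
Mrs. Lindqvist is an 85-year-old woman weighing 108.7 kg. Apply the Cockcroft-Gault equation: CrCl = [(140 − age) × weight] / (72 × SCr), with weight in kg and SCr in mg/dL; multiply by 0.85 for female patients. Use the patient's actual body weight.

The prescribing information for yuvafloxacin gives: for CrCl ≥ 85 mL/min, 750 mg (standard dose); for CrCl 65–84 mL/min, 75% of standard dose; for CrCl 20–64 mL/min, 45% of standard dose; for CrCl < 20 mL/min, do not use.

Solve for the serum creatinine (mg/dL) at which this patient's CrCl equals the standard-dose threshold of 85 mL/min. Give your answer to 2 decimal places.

0.83 mg/dL

Standard dose requires CrCl ≥ 85 mL/min.
Set (140 − 85) × 108.7 × 0.85 / (72 × SCr) = 85
SCr = (140 − 85) × 108.7 × 0.85 / (72 × 85) = 0.830 mg/dL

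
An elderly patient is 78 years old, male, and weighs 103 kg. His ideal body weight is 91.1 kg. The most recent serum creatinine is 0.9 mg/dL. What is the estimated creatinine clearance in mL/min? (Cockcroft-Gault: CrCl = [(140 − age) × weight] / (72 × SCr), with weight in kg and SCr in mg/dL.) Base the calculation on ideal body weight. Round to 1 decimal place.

CrCl = (140 − 78) × 91.1 / (72 × 0.9) = 5648.2 / 64.80 ≈ 87.2 mL/min

87.2 mL/min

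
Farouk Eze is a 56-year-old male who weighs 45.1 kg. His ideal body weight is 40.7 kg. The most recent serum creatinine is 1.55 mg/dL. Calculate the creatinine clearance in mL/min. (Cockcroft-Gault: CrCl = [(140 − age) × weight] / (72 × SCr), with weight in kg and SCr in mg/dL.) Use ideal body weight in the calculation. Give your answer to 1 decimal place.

30.6 mL/min

CrCl = (140 − 56) × 40.7 / (72 × 1.55) = 3418.8 / 111.60 ≈ 30.6 mL/min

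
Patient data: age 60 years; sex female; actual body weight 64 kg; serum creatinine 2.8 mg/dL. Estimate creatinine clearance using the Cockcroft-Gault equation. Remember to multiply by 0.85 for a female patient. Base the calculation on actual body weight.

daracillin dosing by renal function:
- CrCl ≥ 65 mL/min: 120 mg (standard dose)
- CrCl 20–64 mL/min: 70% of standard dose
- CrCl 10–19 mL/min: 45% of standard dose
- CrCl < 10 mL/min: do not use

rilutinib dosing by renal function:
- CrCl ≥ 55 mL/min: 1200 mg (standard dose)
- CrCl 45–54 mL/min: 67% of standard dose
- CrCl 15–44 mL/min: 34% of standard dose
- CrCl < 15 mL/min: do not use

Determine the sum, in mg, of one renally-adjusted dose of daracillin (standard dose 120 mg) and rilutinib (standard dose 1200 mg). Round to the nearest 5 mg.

CrCl = (140 − 60) × 64 / (72 × 2.8) × 0.85 = 5120.0 / 201.60 × 0.85 ≈ 21.6 mL/min
CrCl ≈ 22 mL/min.
daracillin: 20–64 mL/min → 70% of 120 mg = 84 mg.
rilutinib: 15–44 mL/min → 34% of 1200 mg = 408 mg.
Total = 84 + 408 = 492 mg.

490 mg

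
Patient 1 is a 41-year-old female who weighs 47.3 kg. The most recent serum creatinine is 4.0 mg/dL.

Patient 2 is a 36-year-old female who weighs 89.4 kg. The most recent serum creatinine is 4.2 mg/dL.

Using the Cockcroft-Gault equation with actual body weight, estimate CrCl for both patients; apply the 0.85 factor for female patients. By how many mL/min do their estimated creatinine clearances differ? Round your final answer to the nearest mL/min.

12 mL/min

Patient 1: CrCl = (140 − 41) × 47.3 / (72 × 4) × 0.85 = 4682.7 / 288.00 × 0.85 ≈ 13.8 mL/min
Patient 2: CrCl = (140 − 36) × 89.4 / (72 × 4.2) × 0.85 = 9297.6 / 302.40 × 0.85 ≈ 26.1 mL/min
|13.8 − 26.1| = 12.3 mL/min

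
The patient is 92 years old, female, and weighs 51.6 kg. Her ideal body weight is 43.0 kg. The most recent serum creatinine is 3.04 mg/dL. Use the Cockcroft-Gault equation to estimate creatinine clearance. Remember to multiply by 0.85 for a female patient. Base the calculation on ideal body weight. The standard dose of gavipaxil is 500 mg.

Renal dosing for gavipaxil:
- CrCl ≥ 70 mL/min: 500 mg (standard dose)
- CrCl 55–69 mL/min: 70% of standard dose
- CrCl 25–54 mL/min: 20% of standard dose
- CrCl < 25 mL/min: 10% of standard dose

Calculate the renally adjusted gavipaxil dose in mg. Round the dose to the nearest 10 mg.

50 mg

CrCl = (140 − 92) × 43 / (72 × 3.04) × 0.85 = 2064.0 / 218.88 × 0.85 ≈ 8.0 mL/min
CrCl ≈ 8 mL/min → bracket < 25 mL/min.
10% of 500 mg = 50 mg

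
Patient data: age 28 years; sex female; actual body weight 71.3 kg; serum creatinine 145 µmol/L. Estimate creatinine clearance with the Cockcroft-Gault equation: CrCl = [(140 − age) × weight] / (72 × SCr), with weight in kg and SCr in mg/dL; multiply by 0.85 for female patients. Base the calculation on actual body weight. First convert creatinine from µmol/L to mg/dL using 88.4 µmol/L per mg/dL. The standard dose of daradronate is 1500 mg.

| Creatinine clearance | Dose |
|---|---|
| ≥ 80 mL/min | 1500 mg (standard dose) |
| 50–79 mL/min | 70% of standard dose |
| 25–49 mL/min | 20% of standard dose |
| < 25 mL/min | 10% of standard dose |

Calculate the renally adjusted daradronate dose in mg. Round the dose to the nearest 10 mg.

1050 mg

SCr = 145 / 88.4 = 1.64 mg/dL
CrCl = (140 − 28) × 71.3 / (72 × 1.64) × 0.85 = 7985.6 / 118.08 × 0.85 ≈ 57.5 mL/min
CrCl ≈ 57 mL/min → bracket 50–79 mL/min.
70% of 1500 mg = 1050 mg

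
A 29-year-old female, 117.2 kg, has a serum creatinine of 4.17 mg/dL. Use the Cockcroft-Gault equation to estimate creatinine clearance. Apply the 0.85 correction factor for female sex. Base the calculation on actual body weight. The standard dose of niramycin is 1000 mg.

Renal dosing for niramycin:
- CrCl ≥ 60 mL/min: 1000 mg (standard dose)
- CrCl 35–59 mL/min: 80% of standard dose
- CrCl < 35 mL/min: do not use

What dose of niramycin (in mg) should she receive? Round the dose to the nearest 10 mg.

800 mg

CrCl = (140 − 29) × 117.2 / (72 × 4.17) × 0.85 = 13009.2 / 300.24 × 0.85 ≈ 36.8 mL/min
CrCl ≈ 37 mL/min → bracket 35–59 mL/min.
80% of 1000 mg = 800 mg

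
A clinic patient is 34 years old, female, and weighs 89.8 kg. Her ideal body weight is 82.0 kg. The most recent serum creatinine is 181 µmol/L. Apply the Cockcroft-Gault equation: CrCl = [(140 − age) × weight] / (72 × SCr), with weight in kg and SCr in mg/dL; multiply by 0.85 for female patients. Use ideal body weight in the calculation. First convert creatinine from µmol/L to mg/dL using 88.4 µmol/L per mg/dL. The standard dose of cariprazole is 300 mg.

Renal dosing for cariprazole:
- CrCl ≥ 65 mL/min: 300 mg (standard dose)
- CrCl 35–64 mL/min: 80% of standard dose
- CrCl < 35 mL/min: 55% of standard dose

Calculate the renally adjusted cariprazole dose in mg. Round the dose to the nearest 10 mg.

240 mg

SCr = 181 / 88.4 = 2.048 mg/dL
CrCl = (140 − 34) × 82 / (72 × 2.048) × 0.85 = 8692.0 / 147.46 × 0.85 ≈ 50.1 mL/min
CrCl ≈ 50 mL/min → bracket 35–64 mL/min.
80% of 300 mg = 240 mg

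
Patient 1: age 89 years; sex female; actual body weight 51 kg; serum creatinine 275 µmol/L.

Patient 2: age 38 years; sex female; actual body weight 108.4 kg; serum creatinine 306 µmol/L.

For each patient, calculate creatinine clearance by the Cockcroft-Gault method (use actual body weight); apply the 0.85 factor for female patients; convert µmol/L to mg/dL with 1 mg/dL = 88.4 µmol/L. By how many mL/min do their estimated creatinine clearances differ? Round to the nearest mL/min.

Patient 1: SCr = 275 / 88.4 = 3.111 mg/dL
Patient 1: CrCl = (140 − 89) × 51 / (72 × 3.111) × 0.85 = 2601.0 / 223.99 × 0.85 ≈ 9.9 mL/min
Patient 2: SCr = 306 / 88.4 = 3.462 mg/dL
Patient 2: CrCl = (140 − 38) × 108.4 / (72 × 3.462) × 0.85 = 11056.8 / 249.26 × 0.85 ≈ 37.7 mL/min
|9.9 − 37.7| = 27.8 mL/min

28 mL/min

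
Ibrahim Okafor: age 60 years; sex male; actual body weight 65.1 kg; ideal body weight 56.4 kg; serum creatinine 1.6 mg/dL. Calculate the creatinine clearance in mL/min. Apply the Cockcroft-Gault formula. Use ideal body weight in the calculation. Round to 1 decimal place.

39.2 mL/min

CrCl = (140 − 60) × 56.4 / (72 × 1.6) = 4512.0 / 115.20 ≈ 39.2 mL/min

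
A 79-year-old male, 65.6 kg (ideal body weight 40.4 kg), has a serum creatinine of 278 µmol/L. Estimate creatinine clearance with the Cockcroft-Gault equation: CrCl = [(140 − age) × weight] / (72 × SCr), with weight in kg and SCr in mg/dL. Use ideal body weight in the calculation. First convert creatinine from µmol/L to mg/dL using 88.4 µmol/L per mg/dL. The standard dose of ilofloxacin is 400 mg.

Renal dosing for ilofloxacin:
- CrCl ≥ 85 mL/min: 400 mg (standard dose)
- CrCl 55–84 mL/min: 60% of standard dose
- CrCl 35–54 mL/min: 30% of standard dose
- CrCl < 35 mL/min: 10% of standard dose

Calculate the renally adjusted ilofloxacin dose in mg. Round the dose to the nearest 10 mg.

40 mg

SCr = 278 / 88.4 = 3.145 mg/dL
CrCl = (140 − 79) × 40.4 / (72 × 3.145) = 2464.4 / 226.44 ≈ 10.9 mL/min
CrCl ≈ 11 mL/min → bracket < 35 mL/min.
10% of 400 mg = 40 mg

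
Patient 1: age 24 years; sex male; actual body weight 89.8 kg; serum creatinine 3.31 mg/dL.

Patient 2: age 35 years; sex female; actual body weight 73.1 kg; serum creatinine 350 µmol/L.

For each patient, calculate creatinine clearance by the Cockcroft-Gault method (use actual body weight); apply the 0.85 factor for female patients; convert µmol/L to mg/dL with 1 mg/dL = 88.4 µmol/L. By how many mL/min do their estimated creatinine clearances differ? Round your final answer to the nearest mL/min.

21 mL/min

Patient 1: CrCl = (140 − 24) × 89.8 / (72 × 3.31) = 10416.8 / 238.32 ≈ 43.7 mL/min
Patient 2: SCr = 350 / 88.4 = 3.959 mg/dL
Patient 2: CrCl = (140 − 35) × 73.1 / (72 × 3.959) × 0.85 = 7675.5 / 285.05 × 0.85 ≈ 22.9 mL/min
|43.7 − 22.9| = 20.8 mL/min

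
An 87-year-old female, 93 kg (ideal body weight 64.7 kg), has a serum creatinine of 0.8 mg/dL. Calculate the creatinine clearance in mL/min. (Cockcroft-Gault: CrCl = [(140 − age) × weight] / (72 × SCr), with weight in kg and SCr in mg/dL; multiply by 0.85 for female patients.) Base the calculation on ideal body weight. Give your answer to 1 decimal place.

CrCl = (140 − 87) × 64.7 / (72 × 0.8) × 0.85 = 3429.1 / 57.60 × 0.85 ≈ 50.6 mL/min

50.6 mL/min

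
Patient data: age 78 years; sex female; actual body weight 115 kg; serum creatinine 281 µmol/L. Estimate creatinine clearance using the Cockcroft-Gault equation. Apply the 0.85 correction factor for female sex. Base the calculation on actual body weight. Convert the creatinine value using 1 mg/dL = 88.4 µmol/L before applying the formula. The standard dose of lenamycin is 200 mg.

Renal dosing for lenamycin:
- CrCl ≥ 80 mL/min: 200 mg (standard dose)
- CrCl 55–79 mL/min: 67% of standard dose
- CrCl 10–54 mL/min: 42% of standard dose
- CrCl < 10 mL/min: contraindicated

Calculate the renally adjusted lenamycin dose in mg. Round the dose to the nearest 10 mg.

80 mg

SCr = 281 / 88.4 = 3.179 mg/dL
CrCl = (140 − 78) × 115 / (72 × 3.179) × 0.85 = 7130.0 / 228.89 × 0.85 ≈ 26.5 mL/min
CrCl ≈ 26 mL/min → bracket 10–54 mL/min.
42% of 200 mg = 84 mg → 80 mg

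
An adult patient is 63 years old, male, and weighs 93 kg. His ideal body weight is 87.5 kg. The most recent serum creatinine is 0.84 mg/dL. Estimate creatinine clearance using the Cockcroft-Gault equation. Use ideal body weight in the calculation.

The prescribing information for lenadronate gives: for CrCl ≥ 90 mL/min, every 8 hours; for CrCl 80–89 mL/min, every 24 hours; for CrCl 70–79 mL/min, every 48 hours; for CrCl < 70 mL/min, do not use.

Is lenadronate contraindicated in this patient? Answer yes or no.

CrCl = (140 − 63) × 87.5 / (72 × 0.84) = 6737.5 / 60.48 ≈ 111.4 mL/min
CrCl ≈ 111 mL/min, which is ≥ 70 mL/min.

no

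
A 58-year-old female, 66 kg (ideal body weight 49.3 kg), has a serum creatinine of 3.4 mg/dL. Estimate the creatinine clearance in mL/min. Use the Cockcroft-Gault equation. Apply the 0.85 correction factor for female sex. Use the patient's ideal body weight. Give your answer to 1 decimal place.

14.0 mL/min

CrCl = (140 − 58) × 49.3 / (72 × 3.4) × 0.85 = 4042.6 / 244.80 × 0.85 ≈ 14.0 mL/min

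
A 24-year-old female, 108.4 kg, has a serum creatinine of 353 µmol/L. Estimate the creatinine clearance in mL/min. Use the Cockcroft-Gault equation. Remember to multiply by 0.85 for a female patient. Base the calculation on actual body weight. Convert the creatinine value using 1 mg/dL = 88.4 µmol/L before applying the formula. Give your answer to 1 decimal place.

37.2 mL/min

SCr = 353 / 88.4 = 3.993 mg/dL
CrCl = (140 − 24) × 108.4 / (72 × 3.993) × 0.85 = 12574.4 / 287.50 × 0.85 ≈ 37.2 mL/min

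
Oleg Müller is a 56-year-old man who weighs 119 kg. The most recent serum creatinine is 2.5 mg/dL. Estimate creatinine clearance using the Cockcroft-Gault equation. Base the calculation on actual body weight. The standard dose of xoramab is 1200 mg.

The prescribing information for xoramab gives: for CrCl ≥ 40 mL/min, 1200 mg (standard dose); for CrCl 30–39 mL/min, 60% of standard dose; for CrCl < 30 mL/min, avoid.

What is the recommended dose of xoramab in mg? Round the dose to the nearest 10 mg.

CrCl = (140 − 56) × 119 / (72 × 2.5) = 9996.0 / 180.00 ≈ 55.5 mL/min
CrCl ≈ 56 mL/min → bracket ≥ 40 mL/min.
100% of 1200 mg = 1200 mg

1200 mg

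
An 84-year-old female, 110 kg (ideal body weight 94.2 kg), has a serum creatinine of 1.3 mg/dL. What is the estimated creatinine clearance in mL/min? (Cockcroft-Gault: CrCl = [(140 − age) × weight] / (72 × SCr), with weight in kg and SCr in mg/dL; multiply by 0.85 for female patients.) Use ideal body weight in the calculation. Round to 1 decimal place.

47.9 mL/min

CrCl = (140 − 84) × 94.2 / (72 × 1.3) × 0.85 = 5275.2 / 93.60 × 0.85 ≈ 47.9 mL/min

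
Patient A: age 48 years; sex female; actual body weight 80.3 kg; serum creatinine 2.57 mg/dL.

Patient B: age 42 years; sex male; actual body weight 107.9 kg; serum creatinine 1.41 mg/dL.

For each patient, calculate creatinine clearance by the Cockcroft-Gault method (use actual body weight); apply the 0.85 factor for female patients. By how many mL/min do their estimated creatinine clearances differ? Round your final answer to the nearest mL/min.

70 mL/min

Patient A: CrCl = (140 − 48) × 80.3 / (72 × 2.57) × 0.85 = 7387.6 / 185.04 × 0.85 ≈ 33.9 mL/min
Patient B: CrCl = (140 − 42) × 107.9 / (72 × 1.41) = 10574.2 / 101.52 ≈ 104.2 mL/min
|33.9 − 104.2| = 70.3 mL/min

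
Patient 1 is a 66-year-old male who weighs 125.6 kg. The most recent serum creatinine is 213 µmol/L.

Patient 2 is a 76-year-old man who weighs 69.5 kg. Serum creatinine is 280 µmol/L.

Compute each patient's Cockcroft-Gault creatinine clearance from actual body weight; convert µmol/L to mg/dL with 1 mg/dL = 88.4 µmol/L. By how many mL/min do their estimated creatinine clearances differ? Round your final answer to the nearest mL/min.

34 mL/min

Patient 1: SCr = 213 / 88.4 = 2.41 mg/dL
Patient 1: CrCl = (140 − 66) × 125.6 / (72 × 2.41) = 9294.4 / 173.52 ≈ 53.6 mL/min
Patient 2: SCr = 280 / 88.4 = 3.167 mg/dL
Patient 2: CrCl = (140 − 76) × 69.5 / (72 × 3.167) = 4448.0 / 228.02 ≈ 19.5 mL/min
|53.6 − 19.5| = 34.1 mL/min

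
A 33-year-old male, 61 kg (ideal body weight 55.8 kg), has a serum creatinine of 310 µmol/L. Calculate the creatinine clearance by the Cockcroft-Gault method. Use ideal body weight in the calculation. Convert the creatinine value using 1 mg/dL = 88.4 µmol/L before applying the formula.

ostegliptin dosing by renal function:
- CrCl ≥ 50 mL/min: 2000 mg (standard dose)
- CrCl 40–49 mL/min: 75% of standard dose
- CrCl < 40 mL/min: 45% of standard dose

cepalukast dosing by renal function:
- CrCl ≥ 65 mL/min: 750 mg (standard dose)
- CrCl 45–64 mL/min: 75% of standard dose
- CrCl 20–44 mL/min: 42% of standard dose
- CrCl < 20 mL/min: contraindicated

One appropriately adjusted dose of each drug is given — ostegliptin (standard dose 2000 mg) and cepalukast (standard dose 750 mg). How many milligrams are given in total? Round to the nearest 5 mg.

SCr = 310 / 88.4 = 3.507 mg/dL
CrCl = (140 − 33) × 55.8 / (72 × 3.507) = 5970.6 / 252.50 ≈ 23.6 mL/min
CrCl ≈ 24 mL/min.
ostegliptin: < 40 mL/min → 45% of 2000 mg = 900 mg.
cepalukast: 20–44 mL/min → 42% of 750 mg = 315 mg.
Total = 900 + 315 = 1215 mg.

1215 mg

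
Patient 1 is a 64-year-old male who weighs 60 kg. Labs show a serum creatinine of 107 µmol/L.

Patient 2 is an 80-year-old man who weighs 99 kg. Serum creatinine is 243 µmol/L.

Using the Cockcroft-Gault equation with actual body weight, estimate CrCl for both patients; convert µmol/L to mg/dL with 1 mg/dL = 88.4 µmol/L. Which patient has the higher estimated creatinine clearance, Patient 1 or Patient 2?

Patient 1: SCr = 107 / 88.4 = 1.21 mg/dL
Patient 1: CrCl = (140 − 64) × 60 / (72 × 1.21) = 4560.0 / 87.12 ≈ 52.3 mL/min
Patient 2: SCr = 243 / 88.4 = 2.749 mg/dL
Patient 2: CrCl = (140 − 80) × 99 / (72 × 2.749) = 5940.0 / 197.93 ≈ 30.0 mL/min
52.3 vs 30.0 mL/min → Patient 1 is higher.

Patient 1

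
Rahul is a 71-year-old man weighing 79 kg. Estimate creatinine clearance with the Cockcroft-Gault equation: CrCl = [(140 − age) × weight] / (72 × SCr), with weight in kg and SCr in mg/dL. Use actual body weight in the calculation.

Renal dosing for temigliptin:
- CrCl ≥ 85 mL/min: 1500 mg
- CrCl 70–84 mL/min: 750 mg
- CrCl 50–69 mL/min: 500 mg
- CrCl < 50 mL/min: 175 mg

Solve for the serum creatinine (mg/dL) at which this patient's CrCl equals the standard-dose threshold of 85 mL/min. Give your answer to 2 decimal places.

0.89 mg/dL

Standard dose requires CrCl ≥ 85 mL/min.
Set (140 − 71) × 79 / (72 × SCr) = 85
SCr = (140 − 71) × 79 / (72 × 85) = 0.891 mg/dL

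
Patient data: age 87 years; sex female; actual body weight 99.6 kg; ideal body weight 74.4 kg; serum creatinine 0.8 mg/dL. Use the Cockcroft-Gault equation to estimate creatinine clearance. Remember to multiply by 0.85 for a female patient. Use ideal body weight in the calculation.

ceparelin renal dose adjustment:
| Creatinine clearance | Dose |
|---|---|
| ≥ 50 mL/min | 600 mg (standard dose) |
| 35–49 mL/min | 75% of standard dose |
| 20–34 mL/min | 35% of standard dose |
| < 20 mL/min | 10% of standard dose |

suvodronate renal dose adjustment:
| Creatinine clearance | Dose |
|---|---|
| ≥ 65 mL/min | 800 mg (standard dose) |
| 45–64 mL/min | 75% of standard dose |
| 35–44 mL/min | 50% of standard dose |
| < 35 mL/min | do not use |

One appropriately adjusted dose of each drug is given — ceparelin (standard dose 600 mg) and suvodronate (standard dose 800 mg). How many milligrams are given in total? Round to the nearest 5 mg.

1200 mg

CrCl = (140 − 87) × 74.4 / (72 × 0.8) × 0.85 = 3943.2 / 57.60 × 0.85 ≈ 58.2 mL/min
CrCl ≈ 58 mL/min.
ceparelin: ≥ 50 mL/min → 100% of 600 mg = 600 mg.
suvodronate: 45–64 mL/min → 75% of 800 mg = 600 mg.
Total = 600 + 600 = 1200 mg.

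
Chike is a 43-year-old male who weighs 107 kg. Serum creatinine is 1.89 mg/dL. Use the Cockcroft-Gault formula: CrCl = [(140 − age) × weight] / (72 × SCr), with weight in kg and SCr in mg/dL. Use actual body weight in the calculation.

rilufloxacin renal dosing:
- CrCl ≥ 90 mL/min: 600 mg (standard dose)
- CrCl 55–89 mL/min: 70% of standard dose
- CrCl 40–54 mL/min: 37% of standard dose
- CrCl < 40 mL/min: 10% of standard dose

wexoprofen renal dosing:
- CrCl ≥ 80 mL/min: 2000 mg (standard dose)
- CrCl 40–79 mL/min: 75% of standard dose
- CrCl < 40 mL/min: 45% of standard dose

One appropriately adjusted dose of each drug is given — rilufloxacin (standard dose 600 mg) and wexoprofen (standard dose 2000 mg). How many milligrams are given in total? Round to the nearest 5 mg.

1920 mg

CrCl = (140 − 43) × 107 / (72 × 1.89) = 10379.0 / 136.08 ≈ 76.3 mL/min
CrCl ≈ 76 mL/min.
rilufloxacin: 55–89 mL/min → 70% of 600 mg = 420 mg.
wexoprofen: 40–79 mL/min → 75% of 2000 mg = 1500 mg.
Total = 420 + 1500 = 1920 mg.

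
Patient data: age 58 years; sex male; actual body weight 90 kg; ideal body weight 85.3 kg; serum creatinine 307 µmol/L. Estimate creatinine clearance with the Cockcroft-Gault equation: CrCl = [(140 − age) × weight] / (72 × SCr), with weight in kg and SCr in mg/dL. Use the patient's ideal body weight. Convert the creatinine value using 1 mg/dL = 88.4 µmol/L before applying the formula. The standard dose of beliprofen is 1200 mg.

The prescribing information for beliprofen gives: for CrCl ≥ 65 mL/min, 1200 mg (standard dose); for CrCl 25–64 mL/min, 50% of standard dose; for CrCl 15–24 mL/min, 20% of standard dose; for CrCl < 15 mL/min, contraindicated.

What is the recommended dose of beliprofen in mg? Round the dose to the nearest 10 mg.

SCr = 307 / 88.4 = 3.473 mg/dL
CrCl = (140 − 58) × 85.3 / (72 × 3.473) = 6994.6 / 250.06 ≈ 28.0 mL/min
CrCl ≈ 28 mL/min → bracket 25–64 mL/min.
50% of 1200 mg = 600 mg

600 mg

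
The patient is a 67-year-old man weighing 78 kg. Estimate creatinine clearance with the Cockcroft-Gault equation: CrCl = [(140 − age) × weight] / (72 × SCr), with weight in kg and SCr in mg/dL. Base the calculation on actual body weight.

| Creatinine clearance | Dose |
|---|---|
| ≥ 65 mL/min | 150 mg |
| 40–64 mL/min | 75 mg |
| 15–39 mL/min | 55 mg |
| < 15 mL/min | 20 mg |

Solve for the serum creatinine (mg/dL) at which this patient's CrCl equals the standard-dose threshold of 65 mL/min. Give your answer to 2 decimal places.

Standard dose requires CrCl ≥ 65 mL/min.
Set (140 − 67) × 78 / (72 × SCr) = 65
SCr = (140 − 67) × 78 / (72 × 65) = 1.217 mg/dL

1.22 mg/dL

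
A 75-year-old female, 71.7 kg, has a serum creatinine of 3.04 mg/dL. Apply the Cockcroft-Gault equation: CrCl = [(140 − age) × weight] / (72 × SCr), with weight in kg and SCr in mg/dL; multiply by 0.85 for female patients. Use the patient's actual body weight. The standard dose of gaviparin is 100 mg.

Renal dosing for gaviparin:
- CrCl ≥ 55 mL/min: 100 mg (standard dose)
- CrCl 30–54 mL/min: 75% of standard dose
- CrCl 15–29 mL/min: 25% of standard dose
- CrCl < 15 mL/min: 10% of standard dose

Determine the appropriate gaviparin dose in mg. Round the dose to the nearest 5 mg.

CrCl = (140 − 75) × 71.7 / (72 × 3.04) × 0.85 = 4660.5 / 218.88 × 0.85 ≈ 18.1 mL/min
CrCl ≈ 18 mL/min → bracket 15–29 mL/min.
25% of 100 mg = 25 mg

25 mg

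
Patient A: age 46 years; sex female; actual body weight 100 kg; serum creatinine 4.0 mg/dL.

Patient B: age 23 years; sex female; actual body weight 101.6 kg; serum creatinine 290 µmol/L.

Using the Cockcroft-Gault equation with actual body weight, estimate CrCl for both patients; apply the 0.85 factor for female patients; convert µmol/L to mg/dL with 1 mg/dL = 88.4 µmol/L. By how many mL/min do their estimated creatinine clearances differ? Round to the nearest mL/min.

15 mL/min

Patient A: CrCl = (140 − 46) × 100 / (72 × 4) × 0.85 = 9400.0 / 288.00 × 0.85 ≈ 27.7 mL/min
Patient B: SCr = 290 / 88.4 = 3.281 mg/dL
Patient B: CrCl = (140 − 23) × 101.6 / (72 × 3.281) × 0.85 = 11887.2 / 236.23 × 0.85 ≈ 42.8 mL/min
|27.7 − 42.8| = 15.1 mL/min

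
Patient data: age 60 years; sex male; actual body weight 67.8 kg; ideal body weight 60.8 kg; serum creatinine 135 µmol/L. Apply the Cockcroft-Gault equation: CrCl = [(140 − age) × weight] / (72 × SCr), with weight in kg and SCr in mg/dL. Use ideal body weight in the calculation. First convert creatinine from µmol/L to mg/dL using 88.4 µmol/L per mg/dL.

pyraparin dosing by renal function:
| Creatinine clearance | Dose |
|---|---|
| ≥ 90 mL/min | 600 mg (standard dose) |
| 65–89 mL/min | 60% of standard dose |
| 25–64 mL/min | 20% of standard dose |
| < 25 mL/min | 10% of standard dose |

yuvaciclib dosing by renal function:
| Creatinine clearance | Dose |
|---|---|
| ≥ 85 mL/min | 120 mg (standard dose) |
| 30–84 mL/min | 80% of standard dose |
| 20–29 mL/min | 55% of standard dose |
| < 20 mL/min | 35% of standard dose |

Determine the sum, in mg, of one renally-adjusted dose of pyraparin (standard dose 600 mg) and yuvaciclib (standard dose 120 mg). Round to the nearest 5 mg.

SCr = 135 / 88.4 = 1.527 mg/dL
CrCl = (140 − 60) × 60.8 / (72 × 1.527) = 4864.0 / 109.94 ≈ 44.2 mL/min
CrCl ≈ 44 mL/min.
pyraparin: 25–64 mL/min → 20% of 600 mg = 120 mg.
yuvaciclib: 30–84 mL/min → 80% of 120 mg = 96 mg.
Total = 120 + 96 = 216 mg.

215 mg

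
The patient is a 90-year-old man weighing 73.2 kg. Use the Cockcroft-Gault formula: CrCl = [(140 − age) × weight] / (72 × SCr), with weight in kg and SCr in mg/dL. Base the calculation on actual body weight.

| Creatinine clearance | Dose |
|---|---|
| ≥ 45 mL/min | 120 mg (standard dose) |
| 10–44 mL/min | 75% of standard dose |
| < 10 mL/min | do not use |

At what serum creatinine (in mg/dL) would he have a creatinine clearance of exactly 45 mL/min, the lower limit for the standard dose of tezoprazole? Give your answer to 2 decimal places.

Standard dose requires CrCl ≥ 45 mL/min.
Set (140 − 90) × 73.2 / (72 × SCr) = 45
SCr = (140 − 90) × 73.2 / (72 × 45) = 1.130 mg/dL

1.13 mg/dL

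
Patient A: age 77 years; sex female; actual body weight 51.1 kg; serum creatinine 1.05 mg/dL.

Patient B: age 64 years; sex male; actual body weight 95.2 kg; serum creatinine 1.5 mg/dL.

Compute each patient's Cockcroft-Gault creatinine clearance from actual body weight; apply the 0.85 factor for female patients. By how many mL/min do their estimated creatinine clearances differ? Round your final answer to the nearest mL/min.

31 mL/min

Patient A: CrCl = (140 − 77) × 51.1 / (72 × 1.05) × 0.85 = 3219.3 / 75.60 × 0.85 ≈ 36.2 mL/min
Patient B: CrCl = (140 − 64) × 95.2 / (72 × 1.5) = 7235.2 / 108.00 ≈ 67.0 mL/min
|36.2 − 67.0| = 30.8 mL/min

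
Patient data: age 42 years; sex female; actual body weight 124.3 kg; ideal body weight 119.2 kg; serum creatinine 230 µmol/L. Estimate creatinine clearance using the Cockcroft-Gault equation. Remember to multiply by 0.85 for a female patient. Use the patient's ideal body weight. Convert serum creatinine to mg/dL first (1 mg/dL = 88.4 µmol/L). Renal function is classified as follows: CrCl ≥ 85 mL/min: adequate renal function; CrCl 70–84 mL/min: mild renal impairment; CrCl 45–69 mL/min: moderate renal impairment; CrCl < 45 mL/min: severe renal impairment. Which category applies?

moderate renal impairment

SCr = 230 / 88.4 = 2.602 mg/dL
CrCl = (140 − 42) × 119.2 / (72 × 2.602) × 0.85 = 11681.6 / 187.34 × 0.85 ≈ 53.0 mL/min
53 mL/min falls in the 'moderate renal impairment' range.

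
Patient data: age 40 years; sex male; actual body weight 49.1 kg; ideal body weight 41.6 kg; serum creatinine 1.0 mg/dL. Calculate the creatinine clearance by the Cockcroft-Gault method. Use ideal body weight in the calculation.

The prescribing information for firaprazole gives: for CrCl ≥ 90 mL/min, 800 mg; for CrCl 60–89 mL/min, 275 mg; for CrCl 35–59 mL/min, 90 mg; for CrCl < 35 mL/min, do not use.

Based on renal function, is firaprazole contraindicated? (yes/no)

no

CrCl = (140 − 40) × 41.6 / (72 × 1) = 4160.0 / 72.00 ≈ 57.8 mL/min
CrCl ≈ 58 mL/min, which is ≥ 35 mL/min.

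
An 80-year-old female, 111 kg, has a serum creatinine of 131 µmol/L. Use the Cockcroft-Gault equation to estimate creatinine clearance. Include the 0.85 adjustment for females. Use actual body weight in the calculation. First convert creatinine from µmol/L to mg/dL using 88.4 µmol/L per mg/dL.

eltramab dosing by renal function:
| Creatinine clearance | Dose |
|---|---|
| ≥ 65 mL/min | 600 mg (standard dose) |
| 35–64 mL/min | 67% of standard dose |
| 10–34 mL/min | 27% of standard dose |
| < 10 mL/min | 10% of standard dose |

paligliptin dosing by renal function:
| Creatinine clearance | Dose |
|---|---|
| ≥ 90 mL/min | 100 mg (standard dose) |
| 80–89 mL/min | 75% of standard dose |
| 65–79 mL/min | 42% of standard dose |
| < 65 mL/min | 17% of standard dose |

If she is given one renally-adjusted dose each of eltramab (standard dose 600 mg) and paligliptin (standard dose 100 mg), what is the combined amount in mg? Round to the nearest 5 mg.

420 mg

SCr = 131 / 88.4 = 1.482 mg/dL
CrCl = (140 − 80) × 111 / (72 × 1.482) × 0.85 = 6660.0 / 106.70 × 0.85 ≈ 53.1 mL/min
CrCl ≈ 53 mL/min.
eltramab: 35–64 mL/min → 67% of 600 mg = 402 mg.
paligliptin: < 65 mL/min → 17% of 100 mg = 17 mg.
Total = 402 + 17 = 419 mg.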